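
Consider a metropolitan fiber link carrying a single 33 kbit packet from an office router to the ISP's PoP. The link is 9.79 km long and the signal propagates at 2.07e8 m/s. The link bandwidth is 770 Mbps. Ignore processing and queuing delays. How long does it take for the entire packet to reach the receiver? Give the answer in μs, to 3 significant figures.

90.2 μs

L = 33000 bits.
Transmission delay = L/R = 33000 / 770000000 = 42.8571 μs.
Propagation delay = d/s = 9790 m / 2.07e+08 m/s = 47.2947 μs.
Total = 90.2 μs.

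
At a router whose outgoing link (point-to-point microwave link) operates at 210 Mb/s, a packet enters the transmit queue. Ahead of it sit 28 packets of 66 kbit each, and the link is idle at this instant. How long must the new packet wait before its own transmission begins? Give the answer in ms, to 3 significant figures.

8.80 ms

Each queued packet: L/R = 66000/210000000 = 0.314286 ms.
28 queued → 8.8 ms.
Queuing delay = 8.80 ms.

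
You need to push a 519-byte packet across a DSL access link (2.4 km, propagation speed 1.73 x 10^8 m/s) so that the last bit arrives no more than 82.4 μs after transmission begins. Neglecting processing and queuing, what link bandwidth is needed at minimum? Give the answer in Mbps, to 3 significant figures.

L = 4152 bits.
Propagation delay = 2400 / 173000000 = 13.8728 μs.
Transmission budget = 82.4 − 13.8728 = 68.5272 μs.
R ≥ L / t_tx = 4152 bits / 6.85272e-05 s = 60.6 Mbps.

60.6 Mbps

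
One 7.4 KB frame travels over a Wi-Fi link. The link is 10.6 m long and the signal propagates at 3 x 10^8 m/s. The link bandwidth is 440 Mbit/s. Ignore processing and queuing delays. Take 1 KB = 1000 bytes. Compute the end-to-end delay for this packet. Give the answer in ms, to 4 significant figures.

L = 59200 bits.
Transmission delay = L/R = 59200 / 440000000 = 0.134545 ms.
Propagation delay = d/s = 10.6 m / 300000000 m/s = 3.53333e-05 ms.
Total = 0.1346 ms.

0.1346 ms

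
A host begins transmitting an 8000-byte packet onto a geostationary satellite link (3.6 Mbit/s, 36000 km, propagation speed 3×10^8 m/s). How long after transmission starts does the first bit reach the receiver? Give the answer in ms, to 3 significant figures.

First bit experiences only propagation delay: d/s = 36000000/300000000 = 120 ms.

120 ms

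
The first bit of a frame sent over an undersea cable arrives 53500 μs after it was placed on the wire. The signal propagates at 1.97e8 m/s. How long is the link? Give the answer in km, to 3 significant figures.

10500 km

d = s × t_prop = 197000000 × 0.0535 = 10500 km.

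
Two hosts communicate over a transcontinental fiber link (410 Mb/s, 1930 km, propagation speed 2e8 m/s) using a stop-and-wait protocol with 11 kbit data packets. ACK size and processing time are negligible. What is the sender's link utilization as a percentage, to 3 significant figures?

t_tx = L/R = 11000/410000000 = 2.68293e-05 s.
t_prop = 1930000/200000000 = 0.00965 s; RTT = 0.0193 s.
Cycle = t_tx + RTT = 0.0193268 s.
Utilization = t_tx / cycle = 2.68293e-05/0.0193268 = 0.139 %.

0.139 %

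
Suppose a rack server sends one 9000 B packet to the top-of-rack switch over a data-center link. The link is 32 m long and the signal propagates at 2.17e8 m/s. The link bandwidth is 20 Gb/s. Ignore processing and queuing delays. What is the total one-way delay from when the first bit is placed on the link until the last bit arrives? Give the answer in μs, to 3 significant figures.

L = 9000 × 8 = 72000 bits.
Transmission delay = L/R = 72000 / 20000000000 = 3.6 μs.
Propagation delay = d/s = 32 m / 217000000 m/s = 0.147465 μs.
Total = 3.75 μs.

3.75 μs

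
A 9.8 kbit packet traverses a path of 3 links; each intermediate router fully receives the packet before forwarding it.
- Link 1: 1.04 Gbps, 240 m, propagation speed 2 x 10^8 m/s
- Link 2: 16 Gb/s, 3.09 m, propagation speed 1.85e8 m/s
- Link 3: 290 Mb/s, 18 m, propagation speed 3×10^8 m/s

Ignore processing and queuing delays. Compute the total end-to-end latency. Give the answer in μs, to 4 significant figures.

L = 9800 bits.
Transmission delays (L/R per hop): 9.42308, 0.6125, 33.7931 μs; sum = 43.8287 μs.
Propagation delays (d/s per hop): 1.2, 0.0167027, 0.06 μs; sum = 1.2767 μs.
End-to-end = 45.11 μs.

45.11 μs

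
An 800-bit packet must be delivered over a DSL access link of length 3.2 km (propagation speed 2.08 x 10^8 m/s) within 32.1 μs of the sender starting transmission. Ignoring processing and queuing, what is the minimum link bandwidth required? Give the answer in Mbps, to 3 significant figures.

47.9 Mbps

Propagation delay = 3200 / 208000000 = 15.3846 μs.
Transmission budget = 32.1 − 15.3846 = 16.7154 μs.
R ≥ L / t_tx = 800 bits / 1.67154e-05 s = 47.9 Mbps.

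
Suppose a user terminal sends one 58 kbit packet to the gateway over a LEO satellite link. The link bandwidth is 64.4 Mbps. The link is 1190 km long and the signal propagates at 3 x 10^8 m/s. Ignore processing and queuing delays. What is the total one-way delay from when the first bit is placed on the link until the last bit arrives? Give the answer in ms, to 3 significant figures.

L = 58000 bits.
Transmission delay = L/R = 58000 / 6.44e+07 = 0.900621 ms.
Propagation delay = d/s = 1190000 m / 300000000 m/s = 3.96667 ms.
Total = 4.87 ms.

4.87 ms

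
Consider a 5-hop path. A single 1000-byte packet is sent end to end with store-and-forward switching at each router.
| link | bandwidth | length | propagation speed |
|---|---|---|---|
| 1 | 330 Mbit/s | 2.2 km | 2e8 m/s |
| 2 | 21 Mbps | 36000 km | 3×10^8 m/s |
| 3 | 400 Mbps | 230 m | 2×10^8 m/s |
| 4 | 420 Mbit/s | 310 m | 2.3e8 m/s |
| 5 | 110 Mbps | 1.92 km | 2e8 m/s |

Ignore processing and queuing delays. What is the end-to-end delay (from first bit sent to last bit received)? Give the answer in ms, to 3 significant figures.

121 ms

L = 1000 × 8 = 8000 bits.
Transmission delays (L/R per hop): 0.0242424, 0.380952, 0.02, 0.0190476, 0.0727273 ms; sum = 0.51697 ms.
Propagation delays (d/s per hop): 0.011, 120, 0.00115, 0.00134783, 0.0096 ms; sum = 120.023 ms.
End-to-end = 121 ms.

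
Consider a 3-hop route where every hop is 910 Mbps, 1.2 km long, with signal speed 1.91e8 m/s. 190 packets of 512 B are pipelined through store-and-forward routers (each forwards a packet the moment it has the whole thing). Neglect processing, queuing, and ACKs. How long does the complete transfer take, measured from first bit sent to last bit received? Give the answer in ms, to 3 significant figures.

0.883 ms

Per-hop transmission t_tx = L/R = 4096/910000000 = 0.0045011 ms.
Per-hop propagation t_prop = 1200/191000000 = 0.00628272 ms.
Pipeline fill: first packet needs 3·t_tx to clear all hops; remaining 189 packets each add one t_tx.
Total = (3+190-1)·t_tx + 3·t_prop = 192·0.0045011 + 3·0.00628272 = 0.883 ms.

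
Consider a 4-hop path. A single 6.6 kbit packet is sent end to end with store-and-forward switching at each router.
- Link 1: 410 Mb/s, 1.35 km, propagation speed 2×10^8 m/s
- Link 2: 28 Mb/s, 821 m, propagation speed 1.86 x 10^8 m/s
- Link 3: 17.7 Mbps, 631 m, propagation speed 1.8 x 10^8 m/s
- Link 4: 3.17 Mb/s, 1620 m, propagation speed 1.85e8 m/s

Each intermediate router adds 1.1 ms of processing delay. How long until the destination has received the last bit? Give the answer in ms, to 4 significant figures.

L = 6600 bits.
Transmission delays (L/R per hop): 0.0160976, 0.235714, 0.372881, 2.08202 ms; sum = 2.70671 ms.
Propagation delays (d/s per hop): 0.00675, 0.00441398, 0.00350556, 0.00875676 ms; sum = 0.0234263 ms.
Processing at 3 router(s): 3 × 1.1 ms = 3.3 ms.
End-to-end = 6.030 ms.

6.030 ms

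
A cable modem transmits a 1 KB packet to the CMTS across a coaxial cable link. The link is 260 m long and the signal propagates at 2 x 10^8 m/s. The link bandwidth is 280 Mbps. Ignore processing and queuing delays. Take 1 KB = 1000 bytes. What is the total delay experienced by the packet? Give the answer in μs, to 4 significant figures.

29.87 μs

L = 8000 bits.
Transmission delay = L/R = 8000 / 280000000 = 28.5714 μs.
Propagation delay = d/s = 260 m / 200000000 m/s = 1.3 μs.
Total = 29.87 μs.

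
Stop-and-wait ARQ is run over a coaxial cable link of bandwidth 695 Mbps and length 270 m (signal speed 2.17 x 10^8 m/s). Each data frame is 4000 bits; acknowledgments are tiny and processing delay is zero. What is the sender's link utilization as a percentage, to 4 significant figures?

69.81 %

t_tx = L/R = 4000/695000000 = 5.7554e-06 s.
t_prop = 270/217000000 = 1.24424e-06 s; RTT = 2.48848e-06 s.
Cycle = t_tx + RTT = 8.24387e-06 s.
Utilization = t_tx / cycle = 5.7554e-06/8.24387e-06 = 69.81 %.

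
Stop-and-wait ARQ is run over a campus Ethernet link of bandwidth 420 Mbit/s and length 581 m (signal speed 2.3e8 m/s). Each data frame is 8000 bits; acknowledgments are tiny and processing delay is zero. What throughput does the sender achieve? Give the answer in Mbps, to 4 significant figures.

332.0 Mbps

t_tx = L/R = 8000/420000000 = 1.90476e-05 s.
t_prop = 581/2.3e+08 = 2.52609e-06 s; RTT = 5.05217e-06 s.
Cycle = t_tx + RTT = 2.40998e-05 s.
Throughput = L / cycle = 8000 / 2.40998e-05 = 332.0 Mbps.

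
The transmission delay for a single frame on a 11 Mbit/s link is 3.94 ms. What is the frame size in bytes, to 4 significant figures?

L = R × t_tx = 11000000 b/s × 0.00394 s = 43340 bits.
In bytes: 43340 / 8 = 5418 bytes.

5418 bytes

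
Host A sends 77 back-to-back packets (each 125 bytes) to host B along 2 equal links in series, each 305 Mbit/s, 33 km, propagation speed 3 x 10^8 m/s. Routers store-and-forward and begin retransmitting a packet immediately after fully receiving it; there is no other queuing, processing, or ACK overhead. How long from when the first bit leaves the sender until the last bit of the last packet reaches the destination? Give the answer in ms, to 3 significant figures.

Per-hop transmission t_tx = L/R = 1000/305000000 = 0.00327869 ms.
Per-hop propagation t_prop = 33000/300000000 = 0.11 ms.
Pipeline fill: first packet needs 2·t_tx to clear all hops; remaining 76 packets each add one t_tx.
Total = (2+77-1)·t_tx + 2·t_prop = 78·0.00327869 + 2·0.11 = 0.476 ms.

0.476 ms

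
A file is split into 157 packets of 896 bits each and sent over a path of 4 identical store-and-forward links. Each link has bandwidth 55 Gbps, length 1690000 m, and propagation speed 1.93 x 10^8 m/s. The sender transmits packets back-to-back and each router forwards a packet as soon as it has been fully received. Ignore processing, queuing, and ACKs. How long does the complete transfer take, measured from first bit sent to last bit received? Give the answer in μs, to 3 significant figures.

Per-hop transmission t_tx = L/R = 896/55000000000 = 0.0162909 μs.
Per-hop propagation t_prop = 1690000/193000000 = 8756.48 μs.
Pipeline fill: first packet needs 4·t_tx to clear all hops; remaining 156 packets each add one t_tx.
Total = (4+157-1)·t_tx + 4·t_prop = 160·0.0162909 + 4·8756.48 = 35000 μs.

35000 μs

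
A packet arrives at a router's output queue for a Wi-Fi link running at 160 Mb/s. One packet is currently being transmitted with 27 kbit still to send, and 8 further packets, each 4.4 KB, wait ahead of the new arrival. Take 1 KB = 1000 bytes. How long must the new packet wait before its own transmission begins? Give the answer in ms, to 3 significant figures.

Each queued packet: L/R = 35200/160000000 = 0.22 ms.
8 queued → 1.76 ms.
Plus remaining 27000 bits of current packet: 0.16875 ms.
Queuing delay = 1.93 ms.

1.93 ms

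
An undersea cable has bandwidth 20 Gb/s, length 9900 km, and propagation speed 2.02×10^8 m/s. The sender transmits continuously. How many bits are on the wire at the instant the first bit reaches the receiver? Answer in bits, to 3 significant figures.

980000000 bits

Propagation delay = 9900000 / 202000000 = 0.0490099 s.
BDP = R × t_prop = 20000000000 × 0.0490099 = 980198000 bits.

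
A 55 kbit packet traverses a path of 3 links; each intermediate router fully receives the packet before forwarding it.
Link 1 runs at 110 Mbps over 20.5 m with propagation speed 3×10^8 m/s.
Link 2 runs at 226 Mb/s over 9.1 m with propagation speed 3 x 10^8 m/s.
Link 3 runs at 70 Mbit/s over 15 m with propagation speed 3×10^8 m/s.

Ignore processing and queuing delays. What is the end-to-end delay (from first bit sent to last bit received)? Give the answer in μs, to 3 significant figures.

1530 μs

L = 55000 bits.
Transmission delays (L/R per hop): 500, 243.363, 785.714 μs; sum = 1529.08 μs.
Propagation delays (d/s per hop): 0.0683333, 0.0303333, 0.05 μs; sum = 0.148667 μs.
End-to-end = 1530 μs.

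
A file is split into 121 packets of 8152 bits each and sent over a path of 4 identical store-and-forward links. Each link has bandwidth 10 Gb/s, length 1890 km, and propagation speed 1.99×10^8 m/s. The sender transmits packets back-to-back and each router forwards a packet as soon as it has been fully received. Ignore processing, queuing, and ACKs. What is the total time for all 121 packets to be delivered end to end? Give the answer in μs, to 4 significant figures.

Per-hop transmission t_tx = L/R = 8152/10000000000 = 0.8152 μs.
Per-hop propagation t_prop = 1890000/199000000 = 9497.49 μs.
Pipeline fill: first packet needs 4·t_tx to clear all hops; remaining 120 packets each add one t_tx.
Total = (4+121-1)·t_tx + 4·t_prop = 124·0.8152 + 4·9497.49 = 38090 μs.

38090 μs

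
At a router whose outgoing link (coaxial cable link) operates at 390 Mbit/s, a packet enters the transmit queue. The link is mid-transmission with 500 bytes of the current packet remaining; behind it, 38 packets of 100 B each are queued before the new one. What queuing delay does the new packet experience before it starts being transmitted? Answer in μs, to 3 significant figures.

Each queued packet: L/R = 800/390000000 = 2.05128 μs.
38 queued → 77.9487 μs.
Plus remaining 4000 bits of current packet: 10.2564 μs.
Queuing delay = 88.2 μs.

88.2 μs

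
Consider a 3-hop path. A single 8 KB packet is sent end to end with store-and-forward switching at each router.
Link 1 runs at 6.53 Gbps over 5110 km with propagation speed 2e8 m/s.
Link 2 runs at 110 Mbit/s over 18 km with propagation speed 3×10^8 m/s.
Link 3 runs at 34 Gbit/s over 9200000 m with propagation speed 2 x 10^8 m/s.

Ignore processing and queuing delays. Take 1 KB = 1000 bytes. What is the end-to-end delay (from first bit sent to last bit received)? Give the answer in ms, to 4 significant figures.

72.20 ms

L = 64000 bits.
Transmission delays (L/R per hop): 0.00980092, 0.581818, 0.00188235 ms; sum = 0.593501 ms.
Propagation delays (d/s per hop): 25.55, 0.06, 46 ms; sum = 71.61 ms.
End-to-end = 72.20 ms.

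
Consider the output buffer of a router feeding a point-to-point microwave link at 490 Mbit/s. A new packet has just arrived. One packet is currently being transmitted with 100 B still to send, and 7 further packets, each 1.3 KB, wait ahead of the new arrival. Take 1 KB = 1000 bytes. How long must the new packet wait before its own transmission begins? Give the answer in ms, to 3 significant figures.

Each queued packet: L/R = 10400/490000000 = 0.0212245 ms.
7 queued → 0.148571 ms.
Plus remaining 800 bits of current packet: 0.00163265 ms.
Queuing delay = 0.150 ms.

0.150 ms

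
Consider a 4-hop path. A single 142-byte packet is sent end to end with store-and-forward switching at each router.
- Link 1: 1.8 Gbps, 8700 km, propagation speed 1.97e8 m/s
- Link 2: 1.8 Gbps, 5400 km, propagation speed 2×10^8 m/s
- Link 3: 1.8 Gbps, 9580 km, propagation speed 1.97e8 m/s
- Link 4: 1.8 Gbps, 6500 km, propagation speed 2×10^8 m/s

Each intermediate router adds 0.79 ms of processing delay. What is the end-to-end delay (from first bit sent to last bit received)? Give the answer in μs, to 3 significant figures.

L = 142 × 8 = 1136 bits.
Transmission delay per hop = L/R = 1136/1800000000 = 0.631111 μs; 4 hops → 2.52444 μs.
Propagation delays (d/s per hop): 44162.4, 27000, 48629.4, 32500 μs; sum = 152292 μs.
Processing at 3 router(s): 3 × 0.79 ms = 2370 μs.
End-to-end = 155000 μs.

155000 μs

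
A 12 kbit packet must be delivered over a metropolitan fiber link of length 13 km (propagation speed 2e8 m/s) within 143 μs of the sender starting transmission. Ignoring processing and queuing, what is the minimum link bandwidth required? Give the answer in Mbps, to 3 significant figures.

154 Mbps

Propagation delay = 13000 / 200000000 = 65 μs.
Transmission budget = 143 − 65 = 78 μs.
R ≥ L / t_tx = 12000 bits / 7.8e-05 s = 154 Mbps.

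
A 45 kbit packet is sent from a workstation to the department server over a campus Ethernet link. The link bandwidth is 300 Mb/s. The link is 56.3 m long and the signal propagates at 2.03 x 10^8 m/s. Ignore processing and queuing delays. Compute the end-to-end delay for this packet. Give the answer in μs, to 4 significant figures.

150.3 μs

L = 45000 bits.
Transmission delay = L/R = 45000 / 300000000 = 150 μs.
Propagation delay = d/s = 56.3 m / 2.03e+08 m/s = 0.27734 μs.
Total = 150.3 μs.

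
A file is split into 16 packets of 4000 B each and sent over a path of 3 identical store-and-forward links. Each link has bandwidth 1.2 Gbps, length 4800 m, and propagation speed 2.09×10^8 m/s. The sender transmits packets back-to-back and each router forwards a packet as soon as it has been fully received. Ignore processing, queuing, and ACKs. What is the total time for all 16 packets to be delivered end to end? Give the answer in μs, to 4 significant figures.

548.9 μs

Per-hop transmission t_tx = L/R = 32000/1200000000 = 26.6667 μs.
Per-hop propagation t_prop = 4800/209000000 = 22.9665 μs.
Pipeline fill: first packet needs 3·t_tx to clear all hops; remaining 15 packets each add one t_tx.
Total = (3+16-1)·t_tx + 3·t_prop = 18·26.6667 + 3·22.9665 = 548.9 μs.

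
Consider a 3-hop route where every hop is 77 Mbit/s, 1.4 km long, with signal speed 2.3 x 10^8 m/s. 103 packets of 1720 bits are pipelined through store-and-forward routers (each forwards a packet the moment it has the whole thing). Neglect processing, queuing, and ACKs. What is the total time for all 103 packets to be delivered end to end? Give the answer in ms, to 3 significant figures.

Per-hop transmission t_tx = L/R = 1720/77000000 = 0.0223377 ms.
Per-hop propagation t_prop = 1400/2.3e+08 = 0.00608696 ms.
Pipeline fill: first packet needs 3·t_tx to clear all hops; remaining 102 packets each add one t_tx.
Total = (3+103-1)·t_tx + 3·t_prop = 105·0.0223377 + 3·0.00608696 = 2.36 ms.

2.36 ms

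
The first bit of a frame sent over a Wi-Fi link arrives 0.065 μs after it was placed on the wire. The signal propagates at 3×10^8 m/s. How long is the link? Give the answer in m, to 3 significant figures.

19.5 m

d = s × t_prop = 300000000 × 6.5e-08 = 19.5 m.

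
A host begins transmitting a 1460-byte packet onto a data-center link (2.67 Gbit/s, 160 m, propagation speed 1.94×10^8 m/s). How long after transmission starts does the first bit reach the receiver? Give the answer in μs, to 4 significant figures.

0.8247 μs

First bit experiences only propagation delay: d/s = 160/194000000 = 0.8247 μs.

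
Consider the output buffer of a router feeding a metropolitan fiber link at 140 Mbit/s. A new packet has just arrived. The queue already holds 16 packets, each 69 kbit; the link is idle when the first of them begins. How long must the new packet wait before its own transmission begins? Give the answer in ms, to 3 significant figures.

7.89 ms

Each queued packet: L/R = 69000/140000000 = 0.492857 ms.
16 queued → 7.88571 ms.
Queuing delay = 7.89 ms.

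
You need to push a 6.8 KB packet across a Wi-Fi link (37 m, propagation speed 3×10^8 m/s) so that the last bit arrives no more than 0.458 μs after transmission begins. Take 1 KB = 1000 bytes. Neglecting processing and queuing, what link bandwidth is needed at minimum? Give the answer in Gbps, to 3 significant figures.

L = 54400 bits.
Propagation delay = 37 / 300000000 = 0.123333 μs.
Transmission budget = 0.458 − 0.123333 = 0.334667 μs.
R ≥ L / t_tx = 54400 bits / 3.34667e-07 s = 163 Gbps.

163 Gbps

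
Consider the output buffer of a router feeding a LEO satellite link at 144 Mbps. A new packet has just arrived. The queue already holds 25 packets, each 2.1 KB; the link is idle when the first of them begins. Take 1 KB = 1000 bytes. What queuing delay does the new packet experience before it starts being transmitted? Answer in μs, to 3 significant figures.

Each queued packet: L/R = 16800/144000000 = 116.667 μs.
25 queued → 2916.67 μs.
Queuing delay = 2920 μs.

2920 μs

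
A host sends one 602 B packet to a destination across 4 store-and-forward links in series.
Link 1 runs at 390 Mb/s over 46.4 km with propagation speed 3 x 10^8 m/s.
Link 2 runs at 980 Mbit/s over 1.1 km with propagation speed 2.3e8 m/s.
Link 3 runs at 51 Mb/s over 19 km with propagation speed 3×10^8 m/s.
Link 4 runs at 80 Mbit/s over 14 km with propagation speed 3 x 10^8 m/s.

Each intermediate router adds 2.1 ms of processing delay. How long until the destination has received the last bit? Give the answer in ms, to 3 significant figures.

6.74 ms

L = 602 × 8 = 4816 bits.
Transmission delays (L/R per hop): 0.0123487, 0.00491429, 0.0944314, 0.0602 ms; sum = 0.171894 ms.
Propagation delays (d/s per hop): 0.154667, 0.00478261, 0.0633333, 0.0466667 ms; sum = 0.269449 ms.
Processing at 3 router(s): 3 × 2.1 ms = 6.3 ms.
End-to-end = 6.74 ms.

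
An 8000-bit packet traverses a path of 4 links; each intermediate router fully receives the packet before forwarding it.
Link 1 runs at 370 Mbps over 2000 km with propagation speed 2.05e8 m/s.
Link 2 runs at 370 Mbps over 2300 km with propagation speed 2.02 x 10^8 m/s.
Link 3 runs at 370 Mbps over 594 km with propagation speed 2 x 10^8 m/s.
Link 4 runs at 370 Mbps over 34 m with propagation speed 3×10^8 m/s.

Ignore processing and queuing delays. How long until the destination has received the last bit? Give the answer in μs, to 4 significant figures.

Transmission delay per hop = L/R = 8000/370000000 = 21.6216 μs; 4 hops → 86.4865 μs.
Propagation delays (d/s per hop): 9756.1, 11386.1, 2970, 0.113333 μs; sum = 24112.3 μs.
End-to-end = 24200 μs.

24200 μs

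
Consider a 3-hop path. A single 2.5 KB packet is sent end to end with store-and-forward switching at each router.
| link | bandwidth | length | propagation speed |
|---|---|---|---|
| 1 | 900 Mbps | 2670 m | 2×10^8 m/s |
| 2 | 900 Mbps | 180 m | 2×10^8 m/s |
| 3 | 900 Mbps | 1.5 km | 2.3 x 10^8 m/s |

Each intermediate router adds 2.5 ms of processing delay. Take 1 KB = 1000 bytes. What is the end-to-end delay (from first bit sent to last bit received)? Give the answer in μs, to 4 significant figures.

5087 μs

L = 20000 bits.
Transmission delay per hop = L/R = 20000/900000000 = 22.2222 μs; 3 hops → 66.6667 μs.
Propagation delays (d/s per hop): 13.35, 0.9, 6.52174 μs; sum = 20.7717 μs.
Processing at 2 router(s): 2 × 2.5 ms = 5000 μs.
End-to-end = 5087 μs.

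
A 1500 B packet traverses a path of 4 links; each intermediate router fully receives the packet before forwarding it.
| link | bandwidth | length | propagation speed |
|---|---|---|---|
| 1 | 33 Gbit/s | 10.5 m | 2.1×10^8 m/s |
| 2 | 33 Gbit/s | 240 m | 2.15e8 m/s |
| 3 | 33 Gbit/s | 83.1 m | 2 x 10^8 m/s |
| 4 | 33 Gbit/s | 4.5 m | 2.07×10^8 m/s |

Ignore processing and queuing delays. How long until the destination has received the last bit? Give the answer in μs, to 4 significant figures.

3.058 μs

L = 1500 × 8 = 12000 bits.
Transmission delay per hop = L/R = 12000/33000000000 = 0.363636 μs; 4 hops → 1.45455 μs.
Propagation delays (d/s per hop): 0.05, 1.11628, 0.4155, 0.0217391 μs; sum = 1.60352 μs.
End-to-end = 3.058 μs.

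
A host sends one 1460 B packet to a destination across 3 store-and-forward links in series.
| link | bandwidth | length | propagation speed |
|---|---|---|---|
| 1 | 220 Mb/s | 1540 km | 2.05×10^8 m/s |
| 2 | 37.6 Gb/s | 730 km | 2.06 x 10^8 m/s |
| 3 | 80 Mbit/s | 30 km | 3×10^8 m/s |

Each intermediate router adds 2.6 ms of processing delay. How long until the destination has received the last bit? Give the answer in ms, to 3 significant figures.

16.6 ms

L = 1460 × 8 = 11680 bits.
Transmission delays (L/R per hop): 0.0530909, 0.000310638, 0.146 ms; sum = 0.199402 ms.
Propagation delays (d/s per hop): 7.5122, 3.54369, 0.1 ms; sum = 11.1559 ms.
Processing at 2 router(s): 2 × 2.6 ms = 5.2 ms.
End-to-end = 16.6 ms.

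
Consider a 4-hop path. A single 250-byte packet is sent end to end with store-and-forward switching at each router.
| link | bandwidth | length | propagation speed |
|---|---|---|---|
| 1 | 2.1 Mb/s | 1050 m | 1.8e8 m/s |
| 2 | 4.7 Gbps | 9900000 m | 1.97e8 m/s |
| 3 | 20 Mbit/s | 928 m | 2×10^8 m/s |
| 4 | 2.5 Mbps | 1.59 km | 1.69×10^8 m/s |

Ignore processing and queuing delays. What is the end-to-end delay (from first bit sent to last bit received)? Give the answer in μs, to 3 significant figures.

52100 μs

L = 250 × 8 = 2000 bits.
Transmission delays (L/R per hop): 952.381, 0.425532, 100, 800 μs; sum = 1852.81 μs.
Propagation delays (d/s per hop): 5.83333, 50253.8, 4.64, 9.40828 μs; sum = 50273.7 μs.
End-to-end = 52100 μs.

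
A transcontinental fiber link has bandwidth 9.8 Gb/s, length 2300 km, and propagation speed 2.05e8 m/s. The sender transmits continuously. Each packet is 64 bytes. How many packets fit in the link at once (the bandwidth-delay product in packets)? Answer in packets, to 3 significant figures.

Propagation delay = 2300000 / 2.05e+08 = 0.0112195 s.
BDP = R × t_prop = 9800000000 × 0.0112195 = 109951000 bits.
In packets of 512 bits: 215000 packets.

215000 packets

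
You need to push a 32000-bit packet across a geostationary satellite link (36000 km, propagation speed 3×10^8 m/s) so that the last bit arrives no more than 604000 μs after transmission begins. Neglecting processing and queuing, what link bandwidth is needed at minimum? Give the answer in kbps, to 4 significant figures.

Propagation delay = 36000000 / 300000000 = 120000 μs.
Transmission budget = 604000 − 120000 = 484000 μs.
R ≥ L / t_tx = 32000 bits / 0.484 s = 66.12 kbps.

66.12 kbps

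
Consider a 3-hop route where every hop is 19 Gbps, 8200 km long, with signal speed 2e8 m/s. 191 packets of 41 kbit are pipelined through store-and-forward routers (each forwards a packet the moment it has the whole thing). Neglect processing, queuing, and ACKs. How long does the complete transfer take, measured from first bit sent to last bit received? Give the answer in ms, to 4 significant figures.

Per-hop transmission t_tx = L/R = 41000/19000000000 = 0.00215789 ms.
Per-hop propagation t_prop = 8200000/200000000 = 41 ms.
Pipeline fill: first packet needs 3·t_tx to clear all hops; remaining 190 packets each add one t_tx.
Total = (3+191-1)·t_tx + 3·t_prop = 193·0.00215789 + 3·41 = 123.4 ms.

123.4 ms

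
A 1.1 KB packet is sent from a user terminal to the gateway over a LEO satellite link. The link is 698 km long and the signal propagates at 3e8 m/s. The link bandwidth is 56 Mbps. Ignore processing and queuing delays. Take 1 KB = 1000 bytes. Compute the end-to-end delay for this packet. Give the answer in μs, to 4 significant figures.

2484 μs

L = 8800 bits.
Transmission delay = L/R = 8800 / 56000000 = 157.143 μs.
Propagation delay = d/s = 698000 m / 300000000 m/s = 2326.67 μs.
Total = 2484 μs.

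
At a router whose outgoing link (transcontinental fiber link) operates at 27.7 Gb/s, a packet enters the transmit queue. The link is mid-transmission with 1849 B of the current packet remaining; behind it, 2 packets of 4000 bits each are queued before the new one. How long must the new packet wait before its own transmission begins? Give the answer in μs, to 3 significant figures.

Each queued packet: L/R = 4000/27700000000 = 0.144404 μs.
2 queued → 0.288809 μs.
Plus remaining 14792 bits of current packet: 0.534007 μs.
Queuing delay = 0.823 μs.

0.823 μs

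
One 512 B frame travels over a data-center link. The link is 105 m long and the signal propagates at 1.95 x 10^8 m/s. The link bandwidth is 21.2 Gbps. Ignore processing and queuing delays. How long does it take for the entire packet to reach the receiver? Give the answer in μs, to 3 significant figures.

L = 512 × 8 = 4096 bits.
Transmission delay = L/R = 4096 / 21200000000 = 0.193208 μs.
Propagation delay = d/s = 105 m / 195000000 m/s = 0.538462 μs.
Total = 0.732 μs.

0.732 μs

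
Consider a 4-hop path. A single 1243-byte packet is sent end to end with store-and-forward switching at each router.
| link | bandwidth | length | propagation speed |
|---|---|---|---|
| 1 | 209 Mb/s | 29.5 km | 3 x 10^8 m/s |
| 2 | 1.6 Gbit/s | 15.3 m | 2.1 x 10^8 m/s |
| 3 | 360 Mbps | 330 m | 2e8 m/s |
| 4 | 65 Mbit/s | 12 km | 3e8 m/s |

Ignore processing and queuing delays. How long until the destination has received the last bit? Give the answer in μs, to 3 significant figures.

L = 1243 × 8 = 9944 bits.
Transmission delays (L/R per hop): 47.5789, 6.215, 27.6222, 152.985 μs; sum = 234.401 μs.
Propagation delays (d/s per hop): 98.3333, 0.0728571, 1.65, 40 μs; sum = 140.056 μs.
End-to-end = 374 μs.

374 μs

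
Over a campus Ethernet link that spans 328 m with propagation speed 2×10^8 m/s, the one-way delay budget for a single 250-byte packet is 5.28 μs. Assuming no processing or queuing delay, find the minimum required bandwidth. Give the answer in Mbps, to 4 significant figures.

L = 2000 bits.
Propagation delay = 328 / 200000000 = 1.64 μs.
Transmission budget = 5.28 − 1.64 = 3.64 μs.
R ≥ L / t_tx = 2000 bits / 3.64e-06 s = 549.5 Mbps.

549.5 Mbps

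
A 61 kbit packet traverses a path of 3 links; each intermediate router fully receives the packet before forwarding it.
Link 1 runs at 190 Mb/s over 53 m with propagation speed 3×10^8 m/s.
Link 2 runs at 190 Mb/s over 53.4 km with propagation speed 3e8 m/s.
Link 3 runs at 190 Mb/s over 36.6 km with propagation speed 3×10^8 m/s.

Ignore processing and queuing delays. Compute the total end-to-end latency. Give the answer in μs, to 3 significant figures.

1260 μs

L = 61000 bits.
Transmission delay per hop = L/R = 61000/190000000 = 321.053 μs; 3 hops → 963.158 μs.
Propagation delays (d/s per hop): 0.176667, 178, 122 μs; sum = 300.177 μs.
End-to-end = 1260 μs.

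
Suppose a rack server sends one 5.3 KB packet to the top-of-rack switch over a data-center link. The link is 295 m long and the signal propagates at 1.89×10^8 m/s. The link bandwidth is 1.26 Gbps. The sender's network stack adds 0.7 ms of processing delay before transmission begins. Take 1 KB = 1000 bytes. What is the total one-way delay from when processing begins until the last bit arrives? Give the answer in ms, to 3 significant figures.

L = 42400 bits.
Transmission delay = L/R = 42400 / 1260000000 = 0.0336508 ms.
Propagation delay = d/s = 295 m / 189000000 m/s = 0.00156085 ms.
Plus processing delay 0.7 ms = 0.7 ms.
Total = 0.735 ms.

0.735 ms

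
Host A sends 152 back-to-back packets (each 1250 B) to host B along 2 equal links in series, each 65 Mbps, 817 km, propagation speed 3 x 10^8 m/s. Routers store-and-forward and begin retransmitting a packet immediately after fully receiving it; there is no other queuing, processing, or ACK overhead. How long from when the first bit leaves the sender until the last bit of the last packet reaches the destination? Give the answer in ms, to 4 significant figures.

Per-hop transmission t_tx = L/R = 10000/65000000 = 0.153846 ms.
Per-hop propagation t_prop = 817000/300000000 = 2.72333 ms.
Pipeline fill: first packet needs 2·t_tx to clear all hops; remaining 151 packets each add one t_tx.
Total = (2+152-1)·t_tx + 2·t_prop = 153·0.153846 + 2·2.72333 = 28.99 ms.

28.99 ms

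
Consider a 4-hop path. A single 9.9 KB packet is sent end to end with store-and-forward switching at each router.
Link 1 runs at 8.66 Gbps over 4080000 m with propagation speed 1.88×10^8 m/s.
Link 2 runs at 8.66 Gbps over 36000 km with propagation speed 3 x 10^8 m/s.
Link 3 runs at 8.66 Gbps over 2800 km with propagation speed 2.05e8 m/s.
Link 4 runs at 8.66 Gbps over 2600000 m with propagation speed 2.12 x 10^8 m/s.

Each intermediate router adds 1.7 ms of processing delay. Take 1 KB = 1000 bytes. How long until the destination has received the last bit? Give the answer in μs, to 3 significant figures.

173000 μs

L = 79200 bits.
Transmission delay per hop = L/R = 79200/8660000000 = 9.1455 μs; 4 hops → 36.582 μs.
Propagation delays (d/s per hop): 21702.1, 120000, 13658.5, 12264.2 μs; sum = 167625 μs.
Processing at 3 router(s): 3 × 1.7 ms = 5100 μs.
End-to-end = 173000 μs.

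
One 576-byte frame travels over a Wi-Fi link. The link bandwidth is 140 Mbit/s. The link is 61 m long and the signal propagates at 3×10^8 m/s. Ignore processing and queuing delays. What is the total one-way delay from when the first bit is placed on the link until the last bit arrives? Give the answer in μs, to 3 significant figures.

33.1 μs

L = 576 × 8 = 4608 bits.
Transmission delay = L/R = 4608 / 140000000 = 32.9143 μs.
Propagation delay = d/s = 61 m / 300000000 m/s = 0.203333 μs.
Total = 33.1 μs.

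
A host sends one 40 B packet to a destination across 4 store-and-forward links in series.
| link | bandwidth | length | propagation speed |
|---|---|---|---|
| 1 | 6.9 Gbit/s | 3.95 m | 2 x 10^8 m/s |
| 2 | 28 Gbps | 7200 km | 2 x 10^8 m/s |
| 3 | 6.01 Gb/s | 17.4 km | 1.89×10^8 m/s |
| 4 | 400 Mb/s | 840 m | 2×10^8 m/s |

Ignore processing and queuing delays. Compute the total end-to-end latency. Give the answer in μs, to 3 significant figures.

36100 μs

L = 40 × 8 = 320 bits.
Transmission delays (L/R per hop): 0.0463768, 0.0114286, 0.0532446, 0.8 μs; sum = 0.91105 μs.
Propagation delays (d/s per hop): 0.01975, 36000, 92.0635, 4.2 μs; sum = 36096.3 μs.
End-to-end = 36100 μs.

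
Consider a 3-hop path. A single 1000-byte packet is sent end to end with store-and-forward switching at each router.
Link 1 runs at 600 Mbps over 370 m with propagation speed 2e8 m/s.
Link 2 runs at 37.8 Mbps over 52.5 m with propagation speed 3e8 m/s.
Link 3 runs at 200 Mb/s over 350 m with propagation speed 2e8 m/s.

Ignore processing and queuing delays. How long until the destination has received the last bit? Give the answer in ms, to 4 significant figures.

0.2687 ms

L = 1000 × 8 = 8000 bits.
Transmission delays (L/R per hop): 0.0133333, 0.21164, 0.04 ms; sum = 0.264974 ms.
Propagation delays (d/s per hop): 0.00185, 0.000175, 0.00175 ms; sum = 0.003775 ms.
End-to-end = 0.2687 ms.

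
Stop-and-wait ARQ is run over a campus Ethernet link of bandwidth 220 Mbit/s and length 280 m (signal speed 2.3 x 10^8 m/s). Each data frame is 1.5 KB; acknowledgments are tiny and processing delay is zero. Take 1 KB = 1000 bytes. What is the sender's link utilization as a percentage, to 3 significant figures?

t_tx = L/R = 12000/220000000 = 5.45455e-05 s.
t_prop = 280/2.3e+08 = 1.21739e-06 s; RTT = 2.43478e-06 s.
Cycle = t_tx + RTT = 5.69802e-05 s.
Utilization = t_tx / cycle = 5.45455e-05/5.69802e-05 = 95.7 %.

95.7 %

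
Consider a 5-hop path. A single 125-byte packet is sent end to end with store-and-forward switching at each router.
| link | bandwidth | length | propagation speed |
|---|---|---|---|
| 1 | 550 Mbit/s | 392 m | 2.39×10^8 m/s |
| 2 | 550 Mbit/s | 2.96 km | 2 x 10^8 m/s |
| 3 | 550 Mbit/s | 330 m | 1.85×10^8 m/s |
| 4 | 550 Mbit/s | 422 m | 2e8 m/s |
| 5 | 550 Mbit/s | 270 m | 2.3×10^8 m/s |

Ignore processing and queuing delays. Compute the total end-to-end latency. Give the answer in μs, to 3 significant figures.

L = 125 × 8 = 1000 bits.
Transmission delay per hop = L/R = 1000/550000000 = 1.81818 μs; 5 hops → 9.09091 μs.
Propagation delays (d/s per hop): 1.64017, 14.8, 1.78378, 2.11, 1.17391 μs; sum = 21.5079 μs.
End-to-end = 30.6 μs.

30.6 μs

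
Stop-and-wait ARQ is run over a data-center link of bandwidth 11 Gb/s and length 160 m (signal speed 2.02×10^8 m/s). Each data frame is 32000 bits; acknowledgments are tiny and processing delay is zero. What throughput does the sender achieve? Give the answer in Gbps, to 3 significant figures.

7.12 Gbps

t_tx = L/R = 32000/11000000000 = 2.90909e-06 s.
t_prop = 160/202000000 = 7.92079e-07 s; RTT = 1.58416e-06 s.
Cycle = t_tx + RTT = 4.49325e-06 s.
Throughput = L / cycle = 32000 / 4.49325e-06 = 7.12 Gbps.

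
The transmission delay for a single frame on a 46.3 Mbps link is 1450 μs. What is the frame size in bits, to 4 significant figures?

L = R × t_tx = 46300000 b/s × 0.00145 s = 67135 bits.

67140 bits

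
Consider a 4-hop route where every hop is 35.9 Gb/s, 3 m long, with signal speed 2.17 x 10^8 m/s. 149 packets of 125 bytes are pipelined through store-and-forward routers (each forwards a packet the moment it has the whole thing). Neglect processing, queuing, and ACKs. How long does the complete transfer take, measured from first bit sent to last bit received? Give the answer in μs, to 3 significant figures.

Per-hop transmission t_tx = L/R = 1000/35900000000 = 0.0278552 μs.
Per-hop propagation t_prop = 3/217000000 = 0.0138249 μs.
Pipeline fill: first packet needs 4·t_tx to clear all hops; remaining 148 packets each add one t_tx.
Total = (4+149-1)·t_tx + 4·t_prop = 152·0.0278552 + 4·0.0138249 = 4.29 μs.

4.29 μs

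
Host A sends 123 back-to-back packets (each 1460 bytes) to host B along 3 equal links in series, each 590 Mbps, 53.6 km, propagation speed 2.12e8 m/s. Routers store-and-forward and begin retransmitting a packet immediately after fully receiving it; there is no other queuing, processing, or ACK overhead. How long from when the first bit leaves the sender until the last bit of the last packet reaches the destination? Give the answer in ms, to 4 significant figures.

Per-hop transmission t_tx = L/R = 11680/590000000 = 0.0197966 ms.
Per-hop propagation t_prop = 53600/212000000 = 0.25283 ms.
Pipeline fill: first packet needs 3·t_tx to clear all hops; remaining 122 packets each add one t_tx.
Total = (3+123-1)·t_tx + 3·t_prop = 125·0.0197966 + 3·0.25283 = 3.233 ms.

3.233 ms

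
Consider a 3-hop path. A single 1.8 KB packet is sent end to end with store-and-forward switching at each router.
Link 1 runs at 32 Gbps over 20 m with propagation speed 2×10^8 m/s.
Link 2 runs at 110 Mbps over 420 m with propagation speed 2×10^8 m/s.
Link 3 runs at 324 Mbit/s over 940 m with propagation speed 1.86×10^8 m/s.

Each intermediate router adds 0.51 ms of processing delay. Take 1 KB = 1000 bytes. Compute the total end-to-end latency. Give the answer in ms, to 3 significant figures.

L = 14400 bits.
Transmission delays (L/R per hop): 0.00045, 0.130909, 0.0444444 ms; sum = 0.175804 ms.
Propagation delays (d/s per hop): 0.0001, 0.0021, 0.00505376 ms; sum = 0.00725376 ms.
Processing at 2 router(s): 2 × 0.51 ms = 1.02 ms.
End-to-end = 1.20 ms.

1.20 ms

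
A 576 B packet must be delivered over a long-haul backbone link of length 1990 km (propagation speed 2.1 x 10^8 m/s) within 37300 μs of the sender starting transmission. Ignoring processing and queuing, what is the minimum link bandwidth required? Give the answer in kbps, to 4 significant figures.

L = 4608 bits.
Propagation delay = 1990000 / 210000000 = 9476.19 μs.
Transmission budget = 37300 − 9476.19 = 27823.8 μs.
R ≥ L / t_tx = 4608 bits / 0.0278238 s = 165.6 kbps.

165.6 kbps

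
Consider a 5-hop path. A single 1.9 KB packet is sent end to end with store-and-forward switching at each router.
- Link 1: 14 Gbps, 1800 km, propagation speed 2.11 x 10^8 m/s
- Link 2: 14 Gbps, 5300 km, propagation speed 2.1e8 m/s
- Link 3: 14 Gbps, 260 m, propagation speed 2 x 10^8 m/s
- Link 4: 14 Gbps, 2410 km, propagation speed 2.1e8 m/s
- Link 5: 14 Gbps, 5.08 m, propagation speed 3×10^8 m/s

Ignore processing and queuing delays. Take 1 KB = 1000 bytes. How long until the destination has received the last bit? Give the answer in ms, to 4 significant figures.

L = 15200 bits.
Transmission delay per hop = L/R = 15200/14000000000 = 0.00108571 ms; 5 hops → 0.00542857 ms.
Propagation delays (d/s per hop): 8.53081, 25.2381, 0.0013, 11.4762, 1.69333e-05 ms; sum = 45.2464 ms.
End-to-end = 45.25 ms.

45.25 ms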